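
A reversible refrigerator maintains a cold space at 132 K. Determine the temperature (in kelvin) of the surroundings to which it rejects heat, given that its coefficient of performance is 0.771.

T_H ≈ 303 K

COP_R = T_C/(T_H − T_C) ⇒ T_H = T_C·(1 + 1/COP_R) = 132.00 × (1 + 1/0.771) = 303 K.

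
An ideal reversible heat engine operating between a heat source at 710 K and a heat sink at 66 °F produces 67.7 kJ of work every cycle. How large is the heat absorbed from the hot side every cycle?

Q_H ≈ 115 kJ

T_C = 66 °F → (66 − 32) × 5/9 = 18.89 °C = 292.04 K.
Carnot efficiency: η = 1 − T_C/T_H = 1 − 292.04/710.00 = 0.5887.
Q_H = W/η = 67.7/0.5887 = 115 kJ.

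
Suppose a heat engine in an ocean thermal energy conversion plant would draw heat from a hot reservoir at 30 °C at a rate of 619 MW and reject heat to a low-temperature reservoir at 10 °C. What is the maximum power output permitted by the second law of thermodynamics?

T_H = 30 °C → 30 + 273.15 = 303.15 K.
T_C = 10 °C → 10 + 273.15 = 283.15 K.
The upper bound on efficiency is η_max = 1 − T_C/T_H = 1 − 283.15/303.15 = 0.0660.
W_max = η_max · Q_H = 0.0660 × 619 = 40.8 MW.

Ẇ_max ≈ 40.8 MW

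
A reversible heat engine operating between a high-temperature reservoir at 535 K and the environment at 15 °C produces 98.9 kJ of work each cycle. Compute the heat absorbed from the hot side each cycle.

T_C = 15 °C → 15 + 273.15 = 288.15 K.
Since the cycle is reversible, η = 1 − T_C/T_H = 1 − 288.15/535.00 = 0.4614.
Q_H = W/η = 98.9/0.4614 = 214 kJ.

Q_H ≈ 214 kJ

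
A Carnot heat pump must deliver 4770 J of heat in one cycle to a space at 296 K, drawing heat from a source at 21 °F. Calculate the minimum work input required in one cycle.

T_C = 21 °F → (21 − 32) × 5/9 = -6.11 °C = 267.04 K.
Reversible heating COP: COP_HP = T_H/(T_H − T_C) = 296.00/28.96 = 10.2206.
W = Q_H/COP_HP = 4770/10.2206 = 466.7 J.

W_in ≈ 466.7 J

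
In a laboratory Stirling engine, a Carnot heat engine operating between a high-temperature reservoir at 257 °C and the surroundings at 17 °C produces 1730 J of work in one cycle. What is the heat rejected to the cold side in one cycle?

T_H = 257 °C → 257 + 273.15 = 530.15 K.
T_C = 17 °C → 17 + 273.15 = 290.15 K.
Since the cycle is reversible, η = 1 − T_C/T_H = 1 − 290.15/530.15 = 0.4527.
Since Q_C/Q_H = T_C/T_H and Q_H = W/η, Q_C = W·T_C/(T_H − T_C) = 1730 × 290.15/240.00 = 2090 J.

Q_C ≈ 2090 J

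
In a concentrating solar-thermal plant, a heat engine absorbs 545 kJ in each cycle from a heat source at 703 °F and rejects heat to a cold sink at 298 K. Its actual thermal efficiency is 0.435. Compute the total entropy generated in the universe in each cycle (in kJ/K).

T_H = 703 °F → (703 − 32) × 5/9 = 372.78 °C = 645.93 K.
W = η·Q_H = 0.435 × 545 = 237.1 kJ, so Q_C = Q_H − W = 307.9 kJ.
Reservoir entropy changes: ΔS_H = −Q_H/T_H = −545/645.93 = -0.8437 kJ/K and ΔS_C = +Q_C/T_C = 307.9/298.00 = 1.033 kJ/K.
ΔS_univ = −Q_H/T_H + Q_C/T_C = 0.190 kJ/K (> 0, since η = 0.435 < η_Carnot = 0.539).

ΔS_univ ≈ 0.190 kJ/K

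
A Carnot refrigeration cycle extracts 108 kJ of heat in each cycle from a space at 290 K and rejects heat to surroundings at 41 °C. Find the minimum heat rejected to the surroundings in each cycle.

Q_H ≈ 117.0 kJ

T_H = 41 °C → 41 + 273.15 = 314.15 K.
For a reversible cycle Q_H/Q_C = T_H/T_C, so Q_H = Q_C·T_H/T_C = 108 × 314.15/290.00 = 117.0 kJ.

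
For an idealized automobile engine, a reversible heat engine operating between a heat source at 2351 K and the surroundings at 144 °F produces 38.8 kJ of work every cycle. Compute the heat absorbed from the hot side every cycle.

T_C = 144 °F → (144 − 32) × 5/9 = 62.22 °C = 335.37 K.
For a reversible engine, η = 1 − T_C/T_H = 1 − 335.37/2351.00 = 0.8573.
Q_H = W/η = 38.8/0.8573 = 45.3 kJ.

Q_H ≈ 45.3 kJ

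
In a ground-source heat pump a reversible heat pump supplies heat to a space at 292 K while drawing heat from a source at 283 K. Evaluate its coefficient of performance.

COP_HP ≈ 32.44

For a reversible heat pump, COP_HP = T_H/(T_H − T_C) = 292.00/(292.00 − 283.00) = 32.44.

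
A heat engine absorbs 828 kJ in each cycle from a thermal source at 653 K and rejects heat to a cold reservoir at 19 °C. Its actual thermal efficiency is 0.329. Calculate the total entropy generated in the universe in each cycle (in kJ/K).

T_C = 19 °C → 19 + 273.15 = 292.15 K.
W = η·Q_H = 0.329 × 828 = 272.4 kJ, so Q_C = Q_H − W = 555.6 kJ.
Reservoir entropy changes: ΔS_H = −Q_H/T_H = −828/653.00 = -1.268 kJ/K and ΔS_C = +Q_C/T_C = 555.6/292.15 = 1.902 kJ/K.
ΔS_univ = −Q_H/T_H + Q_C/T_C = 0.634 kJ/K (> 0, since η = 0.329 < η_Carnot = 0.553).

ΔS_univ ≈ 0.634 kJ/K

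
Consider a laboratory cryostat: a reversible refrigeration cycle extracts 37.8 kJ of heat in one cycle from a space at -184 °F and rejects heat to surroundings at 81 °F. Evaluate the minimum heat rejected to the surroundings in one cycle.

T_H = 81 °F → (81 − 32) × 5/9 = 27.22 °C = 300.37 K.
T_C = -184 °F → (-184 − 32) × 5/9 = -120.00 °C = 153.15 K.
For a reversible cycle Q_H/Q_C = T_H/T_C, so Q_H = Q_C·T_H/T_C = 37.8 × 300.37/153.15 = 74.1 kJ.

Q_H ≈ 74.1 kJ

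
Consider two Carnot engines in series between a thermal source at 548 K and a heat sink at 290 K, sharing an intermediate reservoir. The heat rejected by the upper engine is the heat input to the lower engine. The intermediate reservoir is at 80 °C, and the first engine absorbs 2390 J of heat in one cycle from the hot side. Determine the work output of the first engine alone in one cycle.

T_m = 80 °C → 80 + 273.15 = 353.15 K.
First-stage efficiency η₁ = 1 − T_m/T_H = 1 − 353.15/548.00 = 0.3556.
W₁ = η₁·Q_H = 0.3556 × 2390 = 850 J.

W₁ ≈ 850 J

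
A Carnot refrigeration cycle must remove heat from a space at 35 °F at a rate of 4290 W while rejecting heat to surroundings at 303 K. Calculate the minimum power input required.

Ẇ_in ≈ 440 W

T_C = 35 °F → (35 − 32) × 5/9 = 1.67 °C = 274.82 K.
Carnot COP: COP_R = T_C/(T_H − T_C) = 274.82/28.18 = 9.7510.
W = Q_C/COP_R = 4290/9.7510 = 440 W.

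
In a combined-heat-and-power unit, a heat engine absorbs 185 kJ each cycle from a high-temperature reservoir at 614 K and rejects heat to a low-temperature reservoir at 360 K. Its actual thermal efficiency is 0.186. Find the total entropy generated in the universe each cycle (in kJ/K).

W = η·Q_H = 0.186 × 185 = 34.41 kJ, so Q_C = Q_H − W = 150.6 kJ.
Reservoir entropy changes: ΔS_H = −Q_H/T_H = −185/614.00 = -0.3013 kJ/K and ΔS_C = +Q_C/T_C = 150.6/360.00 = 0.4183 kJ/K.
ΔS_univ = −Q_H/T_H + Q_C/T_C = 0.117 kJ/K (> 0, since η = 0.186 < η_Carnot = 0.414).

ΔS_univ ≈ 0.117 kJ/K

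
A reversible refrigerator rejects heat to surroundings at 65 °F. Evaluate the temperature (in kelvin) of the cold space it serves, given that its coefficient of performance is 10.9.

T_C ≈ 267 K

T_H = 65 °F → (65 − 32) × 5/9 = 18.33 °C = 291.48 K.
COP_R = T_C/(T_H − T_C) ⇒ T_C = T_H·COP_R/(1 + COP_R) = 291.48 × 10.9/(1 + 10.9) = 267 K.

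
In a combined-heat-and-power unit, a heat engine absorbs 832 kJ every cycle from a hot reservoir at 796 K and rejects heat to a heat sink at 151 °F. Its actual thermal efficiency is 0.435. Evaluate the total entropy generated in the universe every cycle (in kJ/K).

T_C = 151 °F → (151 − 32) × 5/9 = 66.11 °C = 339.26 K.
W = η·Q_H = 0.435 × 832 = 361.9 kJ, so Q_C = Q_H − W = 470.1 kJ.
Entropy balance on the reservoirs: −Q_H/T_H = -1.045 kJ/K, +Q_C/T_C = 1.386 kJ/K.
ΔS_univ = −Q_H/T_H + Q_C/T_C = 0.340 kJ/K (> 0, since η = 0.435 < η_Carnot = 0.574).

ΔS_univ ≈ 0.340 kJ/K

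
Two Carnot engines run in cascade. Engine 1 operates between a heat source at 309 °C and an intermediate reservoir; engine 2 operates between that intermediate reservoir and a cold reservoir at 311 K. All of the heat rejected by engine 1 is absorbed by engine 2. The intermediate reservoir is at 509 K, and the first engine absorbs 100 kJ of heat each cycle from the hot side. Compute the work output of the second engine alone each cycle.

T_H = 309 °C → 309 + 273.15 = 582.15 K.
Heat entering the second stage: Q_m = Q_H·(T_m/T_H) = 100 × 509.00/582.15 = 87.43 kJ.
Second-stage efficiency η₂ = 1 − T_C/T_m = 1 − 311.00/509.00 = 0.3890, so W₂ = η₂·Q_m = 34.01 kJ.

W₂ ≈ 34.01 kJ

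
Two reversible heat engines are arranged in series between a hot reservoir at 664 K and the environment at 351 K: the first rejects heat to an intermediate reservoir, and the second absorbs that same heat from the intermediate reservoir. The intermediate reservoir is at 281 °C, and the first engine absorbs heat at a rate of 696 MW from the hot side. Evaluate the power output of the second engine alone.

Ẇ₂ ≈ 213 MW

T_m = 281 °C → 281 + 273.15 = 554.15 K.
Heat entering the second stage: Q_m = Q_H·(T_m/T_H) = 696 × 554.15/664.00 = 581 MW.
Second-stage efficiency η₂ = 1 − T_C/T_m = 1 − 351.00/554.15 = 0.3666, so W₂ = η₂·Q_m = 213 MW.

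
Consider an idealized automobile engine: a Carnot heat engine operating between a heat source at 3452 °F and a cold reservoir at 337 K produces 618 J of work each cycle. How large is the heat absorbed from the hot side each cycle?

Q_H ≈ 731 J

T_H = 3452 °F → (3452 − 32) × 5/9 = 1900.00 °C = 2173.15 K.
Carnot efficiency: η = 1 − T_C/T_H = 1 − 337.00/2173.15 = 0.8449.
Q_H = W/η = 618/0.8449 = 731 J.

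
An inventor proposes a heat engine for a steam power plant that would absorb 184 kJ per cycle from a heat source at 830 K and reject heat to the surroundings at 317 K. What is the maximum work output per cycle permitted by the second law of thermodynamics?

W_max ≈ 114 kJ

No engine can exceed the Carnot limit: η_max = 1 − T_C/T_H = 1 − 317.00/830.00 = 0.6181.
W_max = η_max · Q_H = 0.6181 × 184 = 114 kJ.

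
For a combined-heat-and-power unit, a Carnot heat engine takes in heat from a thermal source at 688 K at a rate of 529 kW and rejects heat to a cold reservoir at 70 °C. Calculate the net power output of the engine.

Ẇ ≈ 265 kW

T_C = 70 °C → 70 + 273.15 = 343.15 K.
Since the cycle is reversible, η = 1 − T_C/T_H = 1 − 343.15/688.00 = 0.5012.
W = η·Q_H = 0.5012 × 529 = 265 kW.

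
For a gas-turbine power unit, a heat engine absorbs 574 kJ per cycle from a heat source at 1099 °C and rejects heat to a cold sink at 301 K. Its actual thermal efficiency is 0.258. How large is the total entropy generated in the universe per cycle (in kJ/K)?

ΔS_univ ≈ 0.997 kJ/K

T_H = 1099 °C → 1099 + 273.15 = 1372.15 K.
W = η·Q_H = 0.258 × 574 = 148.1 kJ, so Q_C = Q_H − W = 425.9 kJ.
The hot reservoir loses entropy Q_H/T_H = 574/1372.15 = 0.4183 kJ/K; the cold reservoir gains Q_C/T_C = 425.9/301.00 = 1.415 kJ/K.
ΔS_univ = −Q_H/T_H + Q_C/T_C = 0.997 kJ/K (> 0, since η = 0.258 < η_Carnot = 0.781).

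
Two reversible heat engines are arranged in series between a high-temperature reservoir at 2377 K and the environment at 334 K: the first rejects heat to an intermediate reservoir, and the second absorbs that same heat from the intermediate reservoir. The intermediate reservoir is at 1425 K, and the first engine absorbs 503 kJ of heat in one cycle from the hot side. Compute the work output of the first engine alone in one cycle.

W₁ ≈ 201 kJ

First-stage efficiency η₁ = 1 − T_m/T_H = 1 − 1425.00/2377.00 = 0.4005.
W₁ = η₁·Q_H = 0.4005 × 503 = 201 kJ.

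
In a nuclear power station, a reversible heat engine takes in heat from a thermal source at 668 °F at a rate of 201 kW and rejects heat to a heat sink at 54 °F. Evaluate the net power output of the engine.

T_H = 668 °F → (668 − 32) × 5/9 = 353.33 °C = 626.48 K.
T_C = 54 °F → (54 − 32) × 5/9 = 12.22 °C = 285.37 K.
For a reversible engine, η = 1 − T_C/T_H = 1 − 285.37/626.48 = 0.5445.
W = η·Q_H = 0.5445 × 201 = 109 kW.

Ẇ ≈ 109 kW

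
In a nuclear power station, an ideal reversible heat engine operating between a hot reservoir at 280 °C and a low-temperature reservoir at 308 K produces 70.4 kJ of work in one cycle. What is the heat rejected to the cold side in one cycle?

T_H = 280 °C → 280 + 273.15 = 553.15 K.
The Carnot efficiency is η = 1 − T_C/T_H = 1 − 308.00/553.15 = 0.4432.
Since Q_C/Q_H = T_C/T_H and Q_H = W/η, Q_C = W·T_C/(T_H − T_C) = 70.4 × 308.00/245.15 = 88.4 kJ.

Q_C ≈ 88.4 kJ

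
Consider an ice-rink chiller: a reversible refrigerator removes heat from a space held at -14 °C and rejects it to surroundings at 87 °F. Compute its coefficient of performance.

T_H = 87 °F → (87 − 32) × 5/9 = 30.56 °C = 303.71 K.
T_C = -14 °C → -14 + 273.15 = 259.15 K.
COP_R = T_C/(T_H − T_C) = 259.15/(303.71 − 259.15) = 5.816.

COP_R ≈ 5.816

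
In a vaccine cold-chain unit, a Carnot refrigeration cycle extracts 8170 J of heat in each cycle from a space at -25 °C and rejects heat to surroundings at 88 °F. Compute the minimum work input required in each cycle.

W_in ≈ 1850 J

T_H = 88 °F → (88 − 32) × 5/9 = 31.11 °C = 304.26 K.
T_C = -25 °C → -25 + 273.15 = 248.15 K.
COP_R = T_C/(T_H − T_C) = 248.15/56.11 = 4.4225.
W = Q_C/COP_R = 8170/4.4225 = 1850 J.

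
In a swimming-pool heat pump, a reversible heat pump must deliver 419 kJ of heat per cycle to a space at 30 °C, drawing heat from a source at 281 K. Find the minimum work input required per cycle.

W_in ≈ 30.6 kJ

T_H = 30 °C → 30 + 273.15 = 303.15 K.
COP_HP = T_H/(T_H − T_C) = 303.15/22.15 = 13.6862.
W = Q_H/COP_HP = 419/13.6862 = 30.6 kJ.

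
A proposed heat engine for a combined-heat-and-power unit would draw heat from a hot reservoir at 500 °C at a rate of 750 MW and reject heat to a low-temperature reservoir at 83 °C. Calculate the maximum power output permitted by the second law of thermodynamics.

Ẇ_max ≈ 404.5 MW

T_H = 500 °C → 500 + 273.15 = 773.15 K.
T_C = 83 °C → 83 + 273.15 = 356.15 K.
By the Carnot theorem, η_max = 1 − T_C/T_H = 1 − 356.15/773.15 = 0.5394.
W_max = η_max · Q_H = 0.5394 × 750 = 404.5 MW.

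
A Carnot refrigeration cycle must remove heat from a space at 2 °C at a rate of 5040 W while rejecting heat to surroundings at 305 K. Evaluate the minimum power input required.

Ẇ_in ≈ 546.8 W

T_C = 2 °C → 2 + 273.15 = 275.15 K.
Carnot COP: COP_R = T_C/(T_H − T_C) = 275.15/29.85 = 9.2178.
W = Q_C/COP_R = 5040/9.2178 = 546.8 W.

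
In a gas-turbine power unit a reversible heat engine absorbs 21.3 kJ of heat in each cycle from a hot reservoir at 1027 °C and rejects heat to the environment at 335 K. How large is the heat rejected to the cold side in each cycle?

Q_C ≈ 5.49 kJ

T_H = 1027 °C → 1027 + 273.15 = 1300.15 K.
η_rev = 1 − T_C/T_H = 1 − 335.00/1300.15 = 0.7423.
For a reversible cycle Q_C/Q_H = T_C/T_H, so Q_C = 21.3 × 335.00/1300.15 = 5.49 kJ.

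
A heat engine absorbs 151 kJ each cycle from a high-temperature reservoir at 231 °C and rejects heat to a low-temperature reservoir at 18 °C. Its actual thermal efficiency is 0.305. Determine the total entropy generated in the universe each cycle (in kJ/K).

ΔS_univ ≈ 0.06094 kJ/K

T_H = 231 °C → 231 + 273.15 = 504.15 K.
T_C = 18 °C → 18 + 273.15 = 291.15 K.
W = η·Q_H = 0.305 × 151 = 46.05 kJ, so Q_C = Q_H − W = 104.9 kJ.
Entropy balance on the reservoirs: −Q_H/T_H = -0.2995 kJ/K, +Q_C/T_C = 0.3604 kJ/K.
ΔS_univ = −Q_H/T_H + Q_C/T_C = 0.06094 kJ/K (> 0, since η = 0.305 < η_Carnot = 0.422).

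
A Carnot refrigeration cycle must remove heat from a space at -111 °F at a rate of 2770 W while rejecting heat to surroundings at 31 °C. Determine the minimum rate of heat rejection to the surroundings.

T_H = 31 °C → 31 + 273.15 = 304.15 K.
T_C = -111 °F → (-111 − 32) × 5/9 = -79.44 °C = 193.71 K.
For a reversible cycle Q_H/Q_C = T_H/T_C, so Q_H = Q_C·T_H/T_C = 2770 × 304.15/193.71 = 4350 W.

Q̇_H ≈ 4350 W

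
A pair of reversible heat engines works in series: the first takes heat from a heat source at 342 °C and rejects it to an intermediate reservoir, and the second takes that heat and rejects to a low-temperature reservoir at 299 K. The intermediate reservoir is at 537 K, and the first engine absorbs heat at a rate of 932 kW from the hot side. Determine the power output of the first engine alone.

T_H = 342 °C → 342 + 273.15 = 615.15 K.
First-stage efficiency η₁ = 1 − T_m/T_H = 1 − 537.00/615.15 = 0.1270.
W₁ = η₁·Q_H = 0.1270 × 932 = 118 kW.

Ẇ₁ ≈ 118 kW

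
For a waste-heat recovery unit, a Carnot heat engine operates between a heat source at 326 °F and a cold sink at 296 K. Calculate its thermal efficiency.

T_H = 326 °F → (326 − 32) × 5/9 = 163.33 °C = 436.48 K.
For a reversible engine, η = 1 − T_C/T_H = 1 − 296.00/436.48 = 0.322.

η ≈ 0.322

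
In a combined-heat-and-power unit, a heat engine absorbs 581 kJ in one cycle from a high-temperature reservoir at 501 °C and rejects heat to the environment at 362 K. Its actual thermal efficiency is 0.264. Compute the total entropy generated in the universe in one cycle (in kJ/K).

ΔS_univ ≈ 0.431 kJ/K

T_H = 501 °C → 501 + 273.15 = 774.15 K.
W = η·Q_H = 0.264 × 581 = 153.4 kJ, so Q_C = Q_H − W = 427.6 kJ.
Reservoir entropy changes: ΔS_H = −Q_H/T_H = −581/774.15 = -0.7505 kJ/K and ΔS_C = +Q_C/T_C = 427.6/362.00 = 1.181 kJ/K.
ΔS_univ = −Q_H/T_H + Q_C/T_C = 0.431 kJ/K (> 0, since η = 0.264 < η_Carnot = 0.532).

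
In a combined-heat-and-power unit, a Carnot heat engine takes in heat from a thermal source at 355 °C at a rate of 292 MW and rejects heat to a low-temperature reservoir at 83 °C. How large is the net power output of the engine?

Ẇ ≈ 126 MW

T_H = 355 °C → 355 + 273.15 = 628.15 K.
T_C = 83 °C → 83 + 273.15 = 356.15 K.
For a reversible engine, η = 1 − T_C/T_H = 1 − 356.15/628.15 = 0.4330.
W = η·Q_H = 0.4330 × 292 = 126 MW.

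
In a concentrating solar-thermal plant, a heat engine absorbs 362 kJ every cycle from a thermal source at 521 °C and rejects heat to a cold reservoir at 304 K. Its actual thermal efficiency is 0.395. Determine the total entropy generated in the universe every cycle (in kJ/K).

ΔS_univ ≈ 0.265 kJ/K

T_H = 521 °C → 521 + 273.15 = 794.15 K.
W = η·Q_H = 0.395 × 362 = 143.0 kJ, so Q_C = Q_H − W = 219.0 kJ.
The hot reservoir loses entropy Q_H/T_H = 362/794.15 = 0.4558 kJ/K; the cold reservoir gains Q_C/T_C = 219.0/304.00 = 0.7204 kJ/K.
ΔS_univ = −Q_H/T_H + Q_C/T_C = 0.265 kJ/K (> 0, since η = 0.395 < η_Carnot = 0.617).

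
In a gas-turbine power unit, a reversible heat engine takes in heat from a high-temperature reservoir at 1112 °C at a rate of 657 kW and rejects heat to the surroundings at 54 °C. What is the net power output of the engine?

T_H = 1112 °C → 1112 + 273.15 = 1385.15 K.
T_C = 54 °C → 54 + 273.15 = 327.15 K.
Since the cycle is reversible, η = 1 − T_C/T_H = 1 − 327.15/1385.15 = 0.7638.
W = η·Q_H = 0.7638 × 657 = 502 kW.

Ẇ ≈ 502 kW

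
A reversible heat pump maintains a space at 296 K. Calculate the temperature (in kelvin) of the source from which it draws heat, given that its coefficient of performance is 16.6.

T_C ≈ 278.2 K

COP_HP = T_H/(T_H − T_C) ⇒ T_C = T_H·(COP_HP − 1)/COP_HP = 296.00 × (16.6 − 1)/16.6 = 278.2 K.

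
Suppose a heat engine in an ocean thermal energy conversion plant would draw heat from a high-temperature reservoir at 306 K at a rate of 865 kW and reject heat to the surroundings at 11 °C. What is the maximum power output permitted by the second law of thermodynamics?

T_C = 11 °C → 11 + 273.15 = 284.15 K.
By the Carnot theorem, η_max = 1 − T_C/T_H = 1 − 284.15/306.00 = 0.0714.
W_max = η_max · Q_H = 0.0714 × 865 = 61.8 kW.

Ẇ_max ≈ 61.8 kW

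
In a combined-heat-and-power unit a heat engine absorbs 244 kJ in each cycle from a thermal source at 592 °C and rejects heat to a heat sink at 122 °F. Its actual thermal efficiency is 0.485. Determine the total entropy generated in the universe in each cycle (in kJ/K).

T_H = 592 °C → 592 + 273.15 = 865.15 K.
T_C = 122 °F → (122 − 32) × 5/9 = 50.00 °C = 323.15 K.
W = η·Q_H = 0.485 × 244 = 118.3 kJ, so Q_C = Q_H − W = 125.7 kJ.
Entropy balance on the reservoirs: −Q_H/T_H = -0.2820 kJ/K, +Q_C/T_C = 0.3889 kJ/K.
ΔS_univ = −Q_H/T_H + Q_C/T_C = 0.107 kJ/K (> 0, since η = 0.485 < η_Carnot = 0.626).

ΔS_univ ≈ 0.107 kJ/K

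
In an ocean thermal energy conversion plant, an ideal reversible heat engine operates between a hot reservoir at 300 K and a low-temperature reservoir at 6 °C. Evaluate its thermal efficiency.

T_C = 6 °C → 6 + 273.15 = 279.15 K.
For a reversible engine, η = 1 − T_C/T_H = 1 − 279.15/300.00 = 0.06950.

η ≈ 0.06950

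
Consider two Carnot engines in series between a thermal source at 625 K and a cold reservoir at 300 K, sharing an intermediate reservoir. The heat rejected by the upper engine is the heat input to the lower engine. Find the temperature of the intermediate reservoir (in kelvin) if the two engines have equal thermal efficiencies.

Equal efficiencies require 1 − T_m/T_H = 1 − T_C/T_m, i.e. T_m/T_H = T_C/T_m, so T_m = √(T_H·T_C) = √(625.00 × 300.00) = 433.0 K.

T_m ≈ 433.0 K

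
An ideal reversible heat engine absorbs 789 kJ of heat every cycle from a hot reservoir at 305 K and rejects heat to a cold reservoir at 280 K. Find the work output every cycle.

W ≈ 64.7 kJ

Carnot efficiency: η = 1 − T_C/T_H = 1 − 280.00/305.00 = 0.0820.
W = η·Q_H = 0.0820 × 789 = 64.7 kJ.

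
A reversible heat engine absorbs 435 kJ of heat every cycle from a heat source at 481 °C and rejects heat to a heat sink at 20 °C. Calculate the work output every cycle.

T_H = 481 °C → 481 + 273.15 = 754.15 K.
T_C = 20 °C → 20 + 273.15 = 293.15 K.
For a reversible engine, η = 1 − T_C/T_H = 1 − 293.15/754.15 = 0.6113.
W = η·Q_H = 0.6113 × 435 = 266 kJ.

W ≈ 266 kJ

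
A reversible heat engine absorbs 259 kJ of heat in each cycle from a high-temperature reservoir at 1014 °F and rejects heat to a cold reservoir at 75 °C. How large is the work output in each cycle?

T_H = 1014 °F → (1014 − 32) × 5/9 = 545.56 °C = 818.71 K.
T_C = 75 °C → 75 + 273.15 = 348.15 K.
η_rev = 1 − T_C/T_H = 1 − 348.15/818.71 = 0.5748.
W = η·Q_H = 0.5748 × 259 = 149 kJ.

W ≈ 149 kJ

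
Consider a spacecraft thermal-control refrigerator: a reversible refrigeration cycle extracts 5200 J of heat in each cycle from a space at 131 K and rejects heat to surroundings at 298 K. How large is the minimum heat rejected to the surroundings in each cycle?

For a reversible cycle Q_H/Q_C = T_H/T_C, so Q_H = Q_C·T_H/T_C = 5200 × 298.00/131.00 = 11800 J.

Q_H ≈ 11800 J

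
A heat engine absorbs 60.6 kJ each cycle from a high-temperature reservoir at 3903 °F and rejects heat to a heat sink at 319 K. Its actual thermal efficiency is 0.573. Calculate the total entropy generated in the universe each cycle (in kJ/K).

ΔS_univ ≈ 0.05611 kJ/K

T_H = 3903 °F → (3903 − 32) × 5/9 = 2150.56 °C = 2423.71 K.
W = η·Q_H = 0.573 × 60.6 = 34.72 kJ, so Q_C = Q_H − W = 25.88 kJ.
The hot reservoir loses entropy Q_H/T_H = 60.6/2423.71 = 0.02500 kJ/K; the cold reservoir gains Q_C/T_C = 25.88/319.00 = 0.08112 kJ/K.
ΔS_univ = −Q_H/T_H + Q_C/T_C = 0.05611 kJ/K (> 0, since η = 0.573 < η_Carnot = 0.868).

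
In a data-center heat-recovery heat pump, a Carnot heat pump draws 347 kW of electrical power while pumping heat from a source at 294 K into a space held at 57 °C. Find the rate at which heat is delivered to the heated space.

Q̇_H ≈ 3170 kW

T_H = 57 °C → 57 + 273.15 = 330.15 K.
COP_HP = T_H/(T_H − T_C) = 330.15/36.15 = 9.1328.
Q_H = COP_HP · W = 9.1328 × 347 = 3170 kW.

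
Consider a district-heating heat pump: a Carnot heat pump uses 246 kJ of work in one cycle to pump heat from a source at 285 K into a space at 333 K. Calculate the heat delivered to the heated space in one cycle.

For a reversible heat pump, COP_HP = T_H/(T_H − T_C) = 333.00/48.00 = 6.9375.
Q_H = COP_HP · W = 6.9375 × 246 = 1710 kJ.

Q_H ≈ 1710 kJ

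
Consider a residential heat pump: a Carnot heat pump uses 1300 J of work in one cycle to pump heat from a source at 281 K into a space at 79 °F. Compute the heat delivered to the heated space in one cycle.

Q_H ≈ 21300 J

T_H = 79 °F → (79 − 32) × 5/9 = 26.11 °C = 299.26 K.
COP_HP = T_H/(T_H − T_C) = 299.26/18.26 = 16.3879.
Q_H = COP_HP · W = 16.3879 × 1300 = 21300 J.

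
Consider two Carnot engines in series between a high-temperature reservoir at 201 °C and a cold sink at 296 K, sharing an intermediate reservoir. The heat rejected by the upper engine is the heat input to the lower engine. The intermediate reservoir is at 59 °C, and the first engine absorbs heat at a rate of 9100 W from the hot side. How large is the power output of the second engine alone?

T_H = 201 °C → 201 + 273.15 = 474.15 K.
T_m = 59 °C → 59 + 273.15 = 332.15 K.
Heat entering the second stage: Q_m = Q_H·(T_m/T_H) = 9100 × 332.15/474.15 = 6370 W.
Second-stage efficiency η₂ = 1 − T_C/T_m = 1 − 296.00/332.15 = 0.1088, so W₂ = η₂·Q_m = 694 W.

Ẇ₂ ≈ 694 W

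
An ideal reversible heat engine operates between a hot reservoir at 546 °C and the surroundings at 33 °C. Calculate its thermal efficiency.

T_H = 546 °C → 546 + 273.15 = 819.15 K.
T_C = 33 °C → 33 + 273.15 = 306.15 K.
η_rev = 1 − T_C/T_H = 1 − 306.15/819.15 = 0.626.

η ≈ 0.626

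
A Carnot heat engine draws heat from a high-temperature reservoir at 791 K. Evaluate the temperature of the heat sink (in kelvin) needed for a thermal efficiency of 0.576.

From η = 1 − T_C/T_H, T_C = T_H·(1 − η) = 791.00 × (1 − 0.576) = 335.4 K.

T_C ≈ 335.4 K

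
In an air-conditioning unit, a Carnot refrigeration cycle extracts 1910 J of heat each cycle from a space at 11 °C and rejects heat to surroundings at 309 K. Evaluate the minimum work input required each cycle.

W_in ≈ 167 J

T_C = 11 °C → 11 + 273.15 = 284.15 K.
Carnot COP: COP_R = T_C/(T_H − T_C) = 284.15/24.85 = 11.4346.
W = Q_C/COP_R = 1910/11.4346 = 167 J.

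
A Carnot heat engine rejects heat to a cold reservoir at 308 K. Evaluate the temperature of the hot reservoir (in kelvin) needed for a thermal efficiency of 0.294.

T_H ≈ 436 K

From η = 1 − T_C/T_H, solving for T_H gives T_H = T_C/(1 − η) = 308.00/(1 − 0.294) = 436 K.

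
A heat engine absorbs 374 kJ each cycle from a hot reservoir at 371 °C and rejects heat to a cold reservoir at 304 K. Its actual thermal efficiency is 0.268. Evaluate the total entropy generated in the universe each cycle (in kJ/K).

T_H = 371 °C → 371 + 273.15 = 644.15 K.
W = η·Q_H = 0.268 × 374 = 100.2 kJ, so Q_C = Q_H − W = 273.8 kJ.
The hot reservoir loses entropy Q_H/T_H = 374/644.15 = 0.5806 kJ/K; the cold reservoir gains Q_C/T_C = 273.8/304.00 = 0.9006 kJ/K.
ΔS_univ = −Q_H/T_H + Q_C/T_C = 0.320 kJ/K (> 0, since η = 0.268 < η_Carnot = 0.528).

ΔS_univ ≈ 0.320 kJ/K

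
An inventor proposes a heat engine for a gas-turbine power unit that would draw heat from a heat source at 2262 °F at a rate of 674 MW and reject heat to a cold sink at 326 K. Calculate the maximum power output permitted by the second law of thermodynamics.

Ẇ_max ≈ 528.7 MW

T_H = 2262 °F → (2262 − 32) × 5/9 = 1238.89 °C = 1512.04 K.
The upper bound on efficiency is η_max = 1 − T_C/T_H = 1 − 326.00/1512.04 = 0.7844.
W_max = η_max · Q_H = 0.7844 × 674 = 528.7 MW.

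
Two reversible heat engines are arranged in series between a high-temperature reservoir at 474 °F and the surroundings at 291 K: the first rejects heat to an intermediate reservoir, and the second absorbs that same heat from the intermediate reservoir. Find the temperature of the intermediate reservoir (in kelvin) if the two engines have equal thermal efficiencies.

T_m ≈ 389 K

T_H = 474 °F → (474 − 32) × 5/9 = 245.56 °C = 518.71 K.
Equal efficiencies require 1 − T_m/T_H = 1 − T_C/T_m, i.e. T_m/T_H = T_C/T_m, so T_m = √(T_H·T_C) = √(518.71 × 291.00) = 389 K.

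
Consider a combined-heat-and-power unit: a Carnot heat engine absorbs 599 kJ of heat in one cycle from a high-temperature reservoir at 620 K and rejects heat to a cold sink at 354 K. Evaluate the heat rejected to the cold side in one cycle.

Since the cycle is reversible, η = 1 − T_C/T_H = 1 − 354.00/620.00 = 0.4290.
For a reversible cycle Q_C/Q_H = T_C/T_H, so Q_C = 599 × 354.00/620.00 = 342 kJ.

Q_C ≈ 342 kJ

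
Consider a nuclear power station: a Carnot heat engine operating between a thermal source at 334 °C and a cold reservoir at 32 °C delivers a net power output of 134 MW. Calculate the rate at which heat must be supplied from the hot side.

Q̇_H ≈ 269 MW

T_H = 334 °C → 334 + 273.15 = 607.15 K.
T_C = 32 °C → 32 + 273.15 = 305.15 K.
Since the cycle is reversible, η = 1 − T_C/T_H = 1 − 305.15/607.15 = 0.4974.
Q_H = W/η = 134/0.4974 = 269 MW.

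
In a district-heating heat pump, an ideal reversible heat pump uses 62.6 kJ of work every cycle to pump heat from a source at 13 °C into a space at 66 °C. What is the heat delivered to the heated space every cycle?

T_H = 66 °C → 66 + 273.15 = 339.15 K.
T_C = 13 °C → 13 + 273.15 = 286.15 K.
Reversible heating COP: COP_HP = T_H/(T_H − T_C) = 339.15/53.00 = 6.3991.
Q_H = COP_HP · W = 6.3991 × 62.6 = 401 kJ.

Q_H ≈ 401 kJ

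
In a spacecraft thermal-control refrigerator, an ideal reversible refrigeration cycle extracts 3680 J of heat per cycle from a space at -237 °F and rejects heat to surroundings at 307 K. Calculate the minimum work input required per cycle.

T_C = -237 °F → (-237 − 32) × 5/9 = -149.44 °C = 123.71 K.
COP_R = T_C/(T_H − T_C) = 123.71/183.29 = 0.6749.
W = Q_C/COP_R = 3680/0.6749 = 5450 J.

W_in ≈ 5450 J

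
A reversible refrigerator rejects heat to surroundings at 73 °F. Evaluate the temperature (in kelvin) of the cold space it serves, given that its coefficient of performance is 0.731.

T_C ≈ 125 K

T_H = 73 °F → (73 − 32) × 5/9 = 22.78 °C = 295.93 K.
COP_R = T_C/(T_H − T_C) ⇒ T_C = T_H·COP_R/(1 + COP_R) = 295.93 × 0.731/(1 + 0.731) = 125 K.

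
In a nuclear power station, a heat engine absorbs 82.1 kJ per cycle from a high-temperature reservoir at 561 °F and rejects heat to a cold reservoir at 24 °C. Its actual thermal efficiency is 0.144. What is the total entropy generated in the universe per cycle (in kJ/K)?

T_H = 561 °F → (561 − 32) × 5/9 = 293.89 °C = 567.04 K.
T_C = 24 °C → 24 + 273.15 = 297.15 K.
W = η·Q_H = 0.144 × 82.1 = 11.82 kJ, so Q_C = Q_H − W = 70.28 kJ.
Entropy balance on the reservoirs: −Q_H/T_H = -0.1448 kJ/K, +Q_C/T_C = 0.2365 kJ/K.
ΔS_univ = −Q_H/T_H + Q_C/T_C = 0.0917 kJ/K (> 0, since η = 0.144 < η_Carnot = 0.476).

ΔS_univ ≈ 0.0917 kJ/K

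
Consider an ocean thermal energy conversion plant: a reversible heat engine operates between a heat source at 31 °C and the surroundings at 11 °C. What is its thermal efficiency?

η ≈ 0.0658

T_H = 31 °C → 31 + 273.15 = 304.15 K.
T_C = 11 °C → 11 + 273.15 = 284.15 K.
The Carnot efficiency is η = 1 − T_C/T_H = 1 − 284.15/304.15 = 0.0658.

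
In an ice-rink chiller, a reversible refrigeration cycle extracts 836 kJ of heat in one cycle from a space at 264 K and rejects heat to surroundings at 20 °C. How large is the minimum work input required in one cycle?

T_H = 20 °C → 20 + 273.15 = 293.15 K.
COP_R = T_C/(T_H − T_C) = 264.00/29.15 = 9.0566.
W = Q_C/COP_R = 836/9.0566 = 92.3 kJ.

W_in ≈ 92.3 kJ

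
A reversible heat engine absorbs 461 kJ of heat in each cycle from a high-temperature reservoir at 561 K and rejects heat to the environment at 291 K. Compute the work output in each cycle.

The Carnot efficiency is η = 1 − T_C/T_H = 1 − 291.00/561.00 = 0.4813.
W = η·Q_H = 0.4813 × 461 = 222 kJ.

W ≈ 222 kJ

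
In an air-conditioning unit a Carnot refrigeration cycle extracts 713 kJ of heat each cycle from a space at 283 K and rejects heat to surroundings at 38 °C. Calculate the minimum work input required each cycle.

T_H = 38 °C → 38 + 273.15 = 311.15 K.
The reversible coefficient of performance is COP_R = T_C/(T_H − T_C) = 283.00/28.15 = 10.0533.
W = Q_C/COP_R = 713/10.0533 = 70.9 kJ.

W_in ≈ 70.9 kJ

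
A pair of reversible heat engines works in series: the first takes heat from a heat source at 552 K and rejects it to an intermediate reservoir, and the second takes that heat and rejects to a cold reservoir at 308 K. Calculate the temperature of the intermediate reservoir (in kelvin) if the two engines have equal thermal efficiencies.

T_m ≈ 412 K

Equal efficiencies require 1 − T_m/T_H = 1 − T_C/T_m, i.e. T_m/T_H = T_C/T_m, so T_m = √(T_H·T_C) = √(552.00 × 308.00) = 412 K.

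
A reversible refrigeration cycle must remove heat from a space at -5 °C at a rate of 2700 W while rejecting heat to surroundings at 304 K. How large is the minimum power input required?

Ẇ_in ≈ 361.0 W

T_C = -5 °C → -5 + 273.15 = 268.15 K.
COP_R = T_C/(T_H − T_C) = 268.15/35.85 = 7.4798.
W = Q_C/COP_R = 2700/7.4798 = 361.0 W.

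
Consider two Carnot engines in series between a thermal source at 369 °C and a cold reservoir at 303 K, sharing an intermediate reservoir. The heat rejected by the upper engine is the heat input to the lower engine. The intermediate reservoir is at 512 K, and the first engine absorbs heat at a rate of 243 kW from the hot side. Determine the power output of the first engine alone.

Ẇ₁ ≈ 49.25 kW

T_H = 369 °C → 369 + 273.15 = 642.15 K.
First-stage efficiency η₁ = 1 − T_m/T_H = 1 − 512.00/642.15 = 0.2027.
W₁ = η₁·Q_H = 0.2027 × 243 = 49.25 kW.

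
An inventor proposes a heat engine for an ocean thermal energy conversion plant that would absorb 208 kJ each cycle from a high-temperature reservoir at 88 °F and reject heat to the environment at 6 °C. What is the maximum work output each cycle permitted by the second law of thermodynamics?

W_max ≈ 17.17 kJ

T_H = 88 °F → (88 − 32) × 5/9 = 31.11 °C = 304.26 K.
T_C = 6 °C → 6 + 273.15 = 279.15 K.
By the Carnot theorem, η_max = 1 − T_C/T_H = 1 − 279.15/304.26 = 0.0825.
W_max = η_max · Q_H = 0.0825 × 208 = 17.17 kJ.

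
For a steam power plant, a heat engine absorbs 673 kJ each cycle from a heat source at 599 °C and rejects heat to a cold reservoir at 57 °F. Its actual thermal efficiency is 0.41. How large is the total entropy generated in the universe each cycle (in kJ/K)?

T_H = 599 °C → 599 + 273.15 = 872.15 K.
T_C = 57 °F → (57 − 32) × 5/9 = 13.89 °C = 287.04 K.
W = η·Q_H = 0.41 × 673 = 275.9 kJ, so Q_C = Q_H − W = 397.1 kJ.
Reservoir entropy changes: ΔS_H = −Q_H/T_H = −673/872.15 = -0.7717 kJ/K and ΔS_C = +Q_C/T_C = 397.1/287.04 = 1.383 kJ/K.
ΔS_univ = −Q_H/T_H + Q_C/T_C = 0.6117 kJ/K (> 0, since η = 0.41 < η_Carnot = 0.671).

ΔS_univ ≈ 0.6117 kJ/K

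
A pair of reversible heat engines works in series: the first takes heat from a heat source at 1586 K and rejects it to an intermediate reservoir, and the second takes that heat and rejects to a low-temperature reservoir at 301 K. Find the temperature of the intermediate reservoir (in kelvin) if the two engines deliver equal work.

T_m ≈ 944 K

For reversible stages Q_m = Q_H·(T_m/T_H). Setting W₁ = Q_H(1 − T_m/T_H) equal to W₂ = Q_m(1 − T_C/T_m) = Q_H·(T_m − T_C)/T_H gives T_H − T_m = T_m − T_C, so T_m = (T_H + T_C)/2 = (1586.00 + 301.00)/2 = 944 K.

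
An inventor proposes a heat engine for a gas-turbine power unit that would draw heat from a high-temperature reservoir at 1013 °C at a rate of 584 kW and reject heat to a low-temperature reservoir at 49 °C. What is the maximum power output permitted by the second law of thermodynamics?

Ẇ_max ≈ 437.7 kW

T_H = 1013 °C → 1013 + 273.15 = 1286.15 K.
T_C = 49 °C → 49 + 273.15 = 322.15 K.
The upper bound on efficiency is η_max = 1 − T_C/T_H = 1 − 322.15/1286.15 = 0.7495.
W_max = η_max · Q_H = 0.7495 × 584 = 437.7 kW.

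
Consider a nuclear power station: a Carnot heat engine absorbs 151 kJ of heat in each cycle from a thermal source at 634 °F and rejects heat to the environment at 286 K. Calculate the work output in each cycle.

W ≈ 79.9 kJ

T_H = 634 °F → (634 − 32) × 5/9 = 334.44 °C = 607.59 K.
Since the cycle is reversible, η = 1 − T_C/T_H = 1 − 286.00/607.59 = 0.5293.
W = η·Q_H = 0.5293 × 151 = 79.9 kJ.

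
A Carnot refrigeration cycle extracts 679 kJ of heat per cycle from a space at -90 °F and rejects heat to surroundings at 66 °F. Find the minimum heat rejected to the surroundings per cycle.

Q_H ≈ 966 kJ

T_H = 66 °F → (66 − 32) × 5/9 = 18.89 °C = 292.04 K.
T_C = -90 °F → (-90 − 32) × 5/9 = -67.78 °C = 205.37 K.
For a reversible cycle Q_H/Q_C = T_H/T_C, so Q_H = Q_C·T_H/T_C = 679 × 292.04/205.37 = 966 kJ.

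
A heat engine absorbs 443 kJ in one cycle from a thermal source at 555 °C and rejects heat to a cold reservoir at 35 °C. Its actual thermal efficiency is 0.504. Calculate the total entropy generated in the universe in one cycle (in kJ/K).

T_H = 555 °C → 555 + 273.15 = 828.15 K.
T_C = 35 °C → 35 + 273.15 = 308.15 K.
W = η·Q_H = 0.504 × 443 = 223.3 kJ, so Q_C = Q_H − W = 219.7 kJ.
Reservoir entropy changes: ΔS_H = −Q_H/T_H = −443/828.15 = -0.5349 kJ/K and ΔS_C = +Q_C/T_C = 219.7/308.15 = 0.7131 kJ/K.
ΔS_univ = −Q_H/T_H + Q_C/T_C = 0.178 kJ/K (> 0, since η = 0.504 < η_Carnot = 0.628).

ΔS_univ ≈ 0.178 kJ/K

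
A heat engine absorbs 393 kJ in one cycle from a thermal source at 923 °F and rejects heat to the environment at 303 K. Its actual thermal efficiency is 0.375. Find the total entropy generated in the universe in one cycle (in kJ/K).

ΔS_univ ≈ 0.299 kJ/K

T_H = 923 °F → (923 − 32) × 5/9 = 495.00 °C = 768.15 K.
W = η·Q_H = 0.375 × 393 = 147.4 kJ, so Q_C = Q_H − W = 245.6 kJ.
The hot reservoir loses entropy Q_H/T_H = 393/768.15 = 0.5116 kJ/K; the cold reservoir gains Q_C/T_C = 245.6/303.00 = 0.8106 kJ/K.
ΔS_univ = −Q_H/T_H + Q_C/T_C = 0.299 kJ/K (> 0, since η = 0.375 < η_Carnot = 0.606).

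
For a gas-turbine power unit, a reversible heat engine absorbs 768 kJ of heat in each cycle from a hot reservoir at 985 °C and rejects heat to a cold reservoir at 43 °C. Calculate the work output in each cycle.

T_H = 985 °C → 985 + 273.15 = 1258.15 K.
T_C = 43 °C → 43 + 273.15 = 316.15 K.
The Carnot efficiency is η = 1 − T_C/T_H = 1 − 316.15/1258.15 = 0.7487.
W = η·Q_H = 0.7487 × 768 = 575 kJ.

W ≈ 575 kJ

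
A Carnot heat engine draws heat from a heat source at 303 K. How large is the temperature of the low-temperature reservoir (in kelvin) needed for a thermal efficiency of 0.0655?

From η = 1 − T_C/T_H, T_C = T_H·(1 − η) = 303.00 × (1 − 0.0655) = 283 K.

T_C ≈ 283 K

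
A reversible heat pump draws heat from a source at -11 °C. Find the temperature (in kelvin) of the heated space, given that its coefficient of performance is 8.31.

T_C = -11 °C → -11 + 273.15 = 262.15 K.
COP_HP = T_H/(T_H − T_C) ⇒ T_H = T_C·COP_HP/(COP_HP − 1) = 262.15 × 8.31/(8.31 − 1) = 298 K.

T_H ≈ 298 K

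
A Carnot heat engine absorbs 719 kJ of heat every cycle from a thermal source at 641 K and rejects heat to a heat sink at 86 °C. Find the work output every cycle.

T_C = 86 °C → 86 + 273.15 = 359.15 K.
Since the cycle is reversible, η = 1 − T_C/T_H = 1 − 359.15/641.00 = 0.4397.
W = η·Q_H = 0.4397 × 719 = 316.1 kJ.

W ≈ 316.1 kJ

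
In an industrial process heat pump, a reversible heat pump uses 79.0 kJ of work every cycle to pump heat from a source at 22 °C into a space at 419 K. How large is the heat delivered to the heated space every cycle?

T_C = 22 °C → 22 + 273.15 = 295.15 K.
The Carnot heat-pump COP is COP_HP = T_H/(T_H − T_C) = 419.00/123.85 = 3.3831.
Q_H = COP_HP · W = 3.3831 × 79.0 = 267 kJ.

Q_H ≈ 267 kJ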